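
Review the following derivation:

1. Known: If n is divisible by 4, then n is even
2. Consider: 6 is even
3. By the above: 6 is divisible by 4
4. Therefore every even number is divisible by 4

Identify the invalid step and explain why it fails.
Step 3: By the above: 6 is divisible by 4

Step 3 commits the fallacy of affirming the consequent. The known fact 'divisible by 4 → even' does NOT imply 'even → divisible by 4'. That would be the converse, which is false. For example, 6 is even but 6 ÷ 4 = 1.50, which is not an integer.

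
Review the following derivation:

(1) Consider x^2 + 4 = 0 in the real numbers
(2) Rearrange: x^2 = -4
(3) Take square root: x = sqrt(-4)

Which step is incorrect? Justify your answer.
Step 3: Take square root: x = sqrt(-4)

Step 3 takes the square root of -4, which is negative. In the real number system, the square root of a negative number is undefined. The equation x^2 + 4 = 0 has no real solutions. Square roots of negative numbers only exist in the complex numbers.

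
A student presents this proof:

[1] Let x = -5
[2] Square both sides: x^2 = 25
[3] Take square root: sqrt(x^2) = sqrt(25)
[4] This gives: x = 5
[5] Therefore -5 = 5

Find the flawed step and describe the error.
Step 4: This gives: x = 5

Step 4 incorrectly states that sqrt(x^2) = x. The correct identity is sqrt(x^2) = |x|. Since x = -5 < 0, we have sqrt(x^2) = |-5| = 5, not x = -5.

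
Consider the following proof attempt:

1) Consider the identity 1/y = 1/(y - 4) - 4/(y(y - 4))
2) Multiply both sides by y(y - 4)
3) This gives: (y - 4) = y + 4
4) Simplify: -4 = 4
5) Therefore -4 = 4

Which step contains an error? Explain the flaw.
Step 3: This gives: (y - 4) = y + 4

Step 3 makes a sign error when clearing denominators. Multiplying -4/(y(y - 4)) by y(y - 4) gives -4, not +4. The correct result is (y - 4) = y - 4, which is trivially true, not (y - 4) = y + 4. (Step 1 is a valid identity: 1/(y - 4) - 4/(y(y - 4)) = (y - 4)/(y(y - 4)) = 1/y.)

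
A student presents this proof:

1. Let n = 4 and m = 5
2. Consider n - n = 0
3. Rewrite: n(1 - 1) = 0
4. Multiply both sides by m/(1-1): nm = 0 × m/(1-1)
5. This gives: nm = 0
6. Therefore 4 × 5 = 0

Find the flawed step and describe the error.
Step 4: Multiply both sides by m/(1-1): nm = 0 × m/(1-1)

Step 4 multiplies both sides by m/(1-1). However, 1-1 = 0, so this is multiplication by m/0, which is undefined. We cannot multiply by an undefined expression.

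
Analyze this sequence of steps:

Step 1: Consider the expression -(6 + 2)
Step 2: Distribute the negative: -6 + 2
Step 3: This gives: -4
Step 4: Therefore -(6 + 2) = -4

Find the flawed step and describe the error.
Step 2: Distribute the negative: -6 + 2

Step 2 incorrectly distributes the negative sign. The correct distribution is -(6 + 2) = -6 - 2 = -8. The negative must be applied to both terms, not just the first. The error treats -(6 + 2) as -6 + 2, which equals -4 instead of -8.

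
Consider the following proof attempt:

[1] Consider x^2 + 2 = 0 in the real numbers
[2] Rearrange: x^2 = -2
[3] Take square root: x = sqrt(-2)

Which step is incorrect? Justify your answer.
Step 3: Take square root: x = sqrt(-2)

Step 3 takes the square root of -2, which is negative. In the real number system, the square root of a negative number is undefined. The equation x^2 + 2 = 0 has no real solutions. Square roots of negative numbers only exist in the complex numbers.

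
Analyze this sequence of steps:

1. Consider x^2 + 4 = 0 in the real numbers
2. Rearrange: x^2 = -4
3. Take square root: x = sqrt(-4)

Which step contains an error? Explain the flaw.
Step 3: Take square root: x = sqrt(-4)

Step 3 takes the square root of -4, which is negative. In the real number system, the square root of a negative number is undefined. The equation x^2 + 4 = 0 has no real solutions. Square roots of negative numbers only exist in the complex numbers.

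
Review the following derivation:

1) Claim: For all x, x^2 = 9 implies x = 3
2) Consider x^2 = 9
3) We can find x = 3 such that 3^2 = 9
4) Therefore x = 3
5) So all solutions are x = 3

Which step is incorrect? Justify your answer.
Step 4: Therefore x = 3

Step 4 incorrectly concludes that x = 3 is the only solution. The proof shows that x = 3 is A solution (existence), but does not show it is the ONLY solution (uniqueness). In fact, x = -3 is also a solution since (-3)^2 = 9. Finding one solution doesn't prove there are no others.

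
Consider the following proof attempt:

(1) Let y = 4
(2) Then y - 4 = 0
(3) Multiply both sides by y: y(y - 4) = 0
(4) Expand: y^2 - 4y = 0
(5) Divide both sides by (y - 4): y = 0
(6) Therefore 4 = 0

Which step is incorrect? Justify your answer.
Step 5: Divide both sides by (y - 4): y = 0

Step 5 divides both sides by (y - 4). However, since y = 4, we have (y - 4) = 0. Division by zero is undefined, making this step invalid.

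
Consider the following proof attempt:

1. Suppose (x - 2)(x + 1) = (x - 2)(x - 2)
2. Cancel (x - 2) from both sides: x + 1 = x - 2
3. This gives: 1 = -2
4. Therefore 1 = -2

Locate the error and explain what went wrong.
Step 2: Cancel (x - 2) from both sides: x + 1 = x - 2

Step 2 cancels (x - 2) from both sides. This is only valid if (x - 2) ≠ 0, i.e., x ≠ 2. When x = 2, both sides equal zero regardless of the other factors. The correct approach requires considering x = 2 as a separate case.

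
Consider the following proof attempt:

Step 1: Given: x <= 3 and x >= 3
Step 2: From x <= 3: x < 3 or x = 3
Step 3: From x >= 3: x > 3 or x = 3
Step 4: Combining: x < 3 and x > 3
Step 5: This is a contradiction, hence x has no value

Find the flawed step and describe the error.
Step 4: Combining: x < 3 and x > 3

Step 4 incorrectly combines the conditions. From x <= 3 and x >= 3, the intersection is x = 3. The error treats the 'or' cases as 'and' requirements. The correct conclusion is that x = 3 is the unique solution, not that no solution exists.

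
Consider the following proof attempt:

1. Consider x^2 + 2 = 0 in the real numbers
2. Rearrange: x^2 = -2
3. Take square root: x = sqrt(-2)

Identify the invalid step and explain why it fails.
Step 3: Take square root: x = sqrt(-2)

Step 3 takes the square root of -2, which is negative. In the real number system, the square root of a negative number is undefined. The equation x^2 + 2 = 0 has no real solutions. Square roots of negative numbers only exist in the complex numbers.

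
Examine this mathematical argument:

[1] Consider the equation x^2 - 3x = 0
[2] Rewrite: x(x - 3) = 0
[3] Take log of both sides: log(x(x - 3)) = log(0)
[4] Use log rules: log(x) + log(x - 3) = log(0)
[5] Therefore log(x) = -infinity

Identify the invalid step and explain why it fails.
Step 3: Take log of both sides: log(x(x - 3)) = log(0)

Step 3 takes the logarithm of both sides, resulting in log(0) on the right side. The logarithm is only defined for positive numbers; log(0) is undefined (approaches negative infinity). This operation is invalid.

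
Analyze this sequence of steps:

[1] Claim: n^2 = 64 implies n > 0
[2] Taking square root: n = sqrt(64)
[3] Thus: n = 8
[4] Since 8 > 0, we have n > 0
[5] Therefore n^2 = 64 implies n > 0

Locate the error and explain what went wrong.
Step 2: Taking square root: n = sqrt(64)

Step 2 takes the square root and assumes the positive root only. The equation n^2 = 64 actually has two solutions: n = 8 and n = -8. The proof silently assumes n > 0 without justification, then uses this assumption to conclude n > 0, which is circular. The counterexample n = -8 shows the claim is false.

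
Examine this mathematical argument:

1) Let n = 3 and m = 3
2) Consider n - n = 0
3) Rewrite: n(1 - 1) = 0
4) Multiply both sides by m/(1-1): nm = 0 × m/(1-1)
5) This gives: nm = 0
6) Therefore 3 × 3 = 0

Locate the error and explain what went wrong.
Step 4: Multiply both sides by m/(1-1): nm = 0 × m/(1-1)

Step 4 multiplies both sides by m/(1-1). However, 1-1 = 0, so this is multiplication by m/0, which is undefined. We cannot multiply by an undefined expression.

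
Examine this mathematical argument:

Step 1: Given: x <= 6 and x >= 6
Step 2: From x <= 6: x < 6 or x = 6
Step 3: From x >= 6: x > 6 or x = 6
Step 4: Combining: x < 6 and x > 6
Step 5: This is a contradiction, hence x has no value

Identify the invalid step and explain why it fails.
Step 4: Combining: x < 6 and x > 6

Step 4 incorrectly combines the conditions. From x <= 6 and x >= 6, the intersection is x = 6. The error treats the 'or' cases as 'and' requirements. The correct conclusion is that x = 6 is the unique solution, not that no solution exists.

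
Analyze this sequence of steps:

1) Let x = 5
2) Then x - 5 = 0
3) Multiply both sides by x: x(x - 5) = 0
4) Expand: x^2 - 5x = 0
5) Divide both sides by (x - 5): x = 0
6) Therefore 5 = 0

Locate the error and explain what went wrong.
Step 5: Divide both sides by (x - 5): x = 0

Step 5 divides both sides by (x - 5). However, since x = 5, we have (x - 5) = 0. Division by zero is undefined, making this step invalid.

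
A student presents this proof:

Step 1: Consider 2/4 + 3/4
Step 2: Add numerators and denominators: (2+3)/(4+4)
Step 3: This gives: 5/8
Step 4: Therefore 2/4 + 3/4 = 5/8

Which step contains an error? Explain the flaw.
Step 2: Add numerators and denominators: (2+3)/(4+4)

Step 2 incorrectly adds fractions by separately adding numerators and denominators. This is wrong. The correct method requires a common denominator: 2/4 + 3/4 = (2×4 + 3×4)/(4×4) = 20/16 = 5/4. The method used gives 5/8, which is different.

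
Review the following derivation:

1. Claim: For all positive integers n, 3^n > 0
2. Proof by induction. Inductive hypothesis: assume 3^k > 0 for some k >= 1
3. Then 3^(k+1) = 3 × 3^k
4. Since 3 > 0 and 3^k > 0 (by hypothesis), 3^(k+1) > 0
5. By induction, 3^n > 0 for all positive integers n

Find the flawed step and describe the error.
Step 5: By induction, 3^n > 0 for all positive integers n

Step 5 concludes the proof by induction, but no base case was ever established. A valid induction proof requires: (1) a base case proving 3^1 > 0, and (2) an inductive step showing IF 3^k > 0 THEN 3^(k+1) > 0. Steps 2-4 correctly establish the inductive step, but without the base case the conclusion in step 5 does not follow.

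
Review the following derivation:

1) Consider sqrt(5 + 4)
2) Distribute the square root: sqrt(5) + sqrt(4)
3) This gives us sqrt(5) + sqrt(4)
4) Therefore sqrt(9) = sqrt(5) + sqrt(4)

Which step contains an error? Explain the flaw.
Step 2: Distribute the square root: sqrt(5) + sqrt(4)

Step 2 incorrectly 'distributes' the square root over addition. The square root function does not distribute: sqrt(a + b) ≠ sqrt(a) + sqrt(b). In fact, sqrt(5 + 4) = sqrt(9) ≈ 3.0000, while sqrt(5) + sqrt(4) ≈ 4.2361.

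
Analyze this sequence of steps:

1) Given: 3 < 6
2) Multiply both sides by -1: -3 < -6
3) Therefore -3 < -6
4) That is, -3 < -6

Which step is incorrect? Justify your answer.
Step 2: Multiply both sides by -1: -3 < -6

Step 2 multiplies both sides by -1 but fails to reverse the inequality sign. When multiplying (or dividing) an inequality by a negative number, the direction must be reversed. Since 3 < 6, we should get -3 > -6, i.e., -3 > -6.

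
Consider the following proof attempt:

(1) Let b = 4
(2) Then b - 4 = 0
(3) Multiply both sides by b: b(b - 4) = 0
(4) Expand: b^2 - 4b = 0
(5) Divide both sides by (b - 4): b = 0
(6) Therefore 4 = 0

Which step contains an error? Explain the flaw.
Step 5: Divide both sides by (b - 4): b = 0

Step 5 divides both sides by (b - 4). However, since b = 4, we have (b - 4) = 0. Division by zero is undefined, making this step invalid.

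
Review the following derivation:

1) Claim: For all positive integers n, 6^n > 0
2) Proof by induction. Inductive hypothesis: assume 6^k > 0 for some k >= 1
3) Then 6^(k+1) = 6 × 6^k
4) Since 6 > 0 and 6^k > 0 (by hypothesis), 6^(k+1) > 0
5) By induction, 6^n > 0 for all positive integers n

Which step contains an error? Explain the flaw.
Step 5: By induction, 6^n > 0 for all positive integers n

Step 5 concludes the proof by induction, but no base case was ever established. A valid induction proof requires: (1) a base case proving 6^1 > 0, and (2) an inductive step showing IF 6^k > 0 THEN 6^(k+1) > 0. Steps 2-4 correctly establish the inductive step, but without the base case the conclusion in step 5 does not follow.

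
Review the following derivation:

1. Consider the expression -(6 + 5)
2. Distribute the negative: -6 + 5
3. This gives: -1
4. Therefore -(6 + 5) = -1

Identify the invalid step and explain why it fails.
Step 2: Distribute the negative: -6 + 5

Step 2 incorrectly distributes the negative sign. The correct distribution is -(6 + 5) = -6 - 5 = -11. The negative must be applied to both terms, not just the first. The error treats -(6 + 5) as -6 + 5, which equals -1 instead of -11.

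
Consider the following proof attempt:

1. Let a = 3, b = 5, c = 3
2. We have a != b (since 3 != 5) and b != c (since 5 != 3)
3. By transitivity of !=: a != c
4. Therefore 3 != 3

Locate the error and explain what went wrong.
Step 3: By transitivity of !=: a != c

Step 3 incorrectly applies transitivity to the '!=' relation. Transitivity states: if a R b and b R c, then a R c. However, '!=' is not transitive. Counterexample: 3 != 5 and 5 != 3, but 3 = 3 (both equal 3). Transitivity holds for relations like <, <=, =, but not for !=.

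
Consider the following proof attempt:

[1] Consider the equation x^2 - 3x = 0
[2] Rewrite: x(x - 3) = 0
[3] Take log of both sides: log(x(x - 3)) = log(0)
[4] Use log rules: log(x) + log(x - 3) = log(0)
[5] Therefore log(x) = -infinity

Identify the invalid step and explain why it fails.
Step 3: Take log of both sides: log(x(x - 3)) = log(0)

Step 3 takes the logarithm of both sides, resulting in log(0) on the right side. The logarithm is only defined for positive numbers; log(0) is undefined (approaches negative infinity). This operation is invalid.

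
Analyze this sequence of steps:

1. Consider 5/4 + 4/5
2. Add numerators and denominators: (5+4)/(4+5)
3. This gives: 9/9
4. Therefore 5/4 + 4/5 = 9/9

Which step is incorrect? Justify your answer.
Step 2: Add numerators and denominators: (5+4)/(4+5)

Step 2 incorrectly adds fractions by separately adding numerators and denominators. This is wrong. The correct method requires a common denominator: 5/4 + 4/5 = (5×5 + 4×4)/(4×5) = 41/20 = 41/20. The method used gives 9/9, which is different.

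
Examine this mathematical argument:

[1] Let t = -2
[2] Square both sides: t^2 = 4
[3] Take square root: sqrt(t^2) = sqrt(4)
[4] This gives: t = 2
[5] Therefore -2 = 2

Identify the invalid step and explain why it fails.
Step 4: This gives: t = 2

Step 4 incorrectly states that sqrt(t^2) = t. The correct identity is sqrt(t^2) = |t|. Since t = -2 < 0, we have sqrt(t^2) = |-2| = 2, not t = -2.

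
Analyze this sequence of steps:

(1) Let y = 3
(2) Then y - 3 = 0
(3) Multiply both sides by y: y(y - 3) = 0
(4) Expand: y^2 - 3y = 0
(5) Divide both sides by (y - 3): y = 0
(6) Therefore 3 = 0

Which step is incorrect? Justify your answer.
Step 5: Divide both sides by (y - 3): y = 0

Step 5 divides both sides by (y - 3). However, since y = 3, we have (y - 3) = 0. Division by zero is undefined, making this step invalid.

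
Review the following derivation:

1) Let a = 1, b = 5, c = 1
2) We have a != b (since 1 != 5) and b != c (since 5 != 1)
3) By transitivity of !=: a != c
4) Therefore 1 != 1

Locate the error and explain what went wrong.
Step 3: By transitivity of !=: a != c

Step 3 incorrectly applies transitivity to the '!=' relation. Transitivity states: if a R b and b R c, then a R c. However, '!=' is not transitive. Counterexample: 1 != 5 and 5 != 1, but 1 = 1 (both equal 1). Transitivity holds for relations like <, <=, =, but not for !=.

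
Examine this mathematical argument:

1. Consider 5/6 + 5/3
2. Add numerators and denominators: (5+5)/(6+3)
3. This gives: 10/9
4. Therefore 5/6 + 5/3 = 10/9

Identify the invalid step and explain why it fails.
Step 2: Add numerators and denominators: (5+5)/(6+3)

Step 2 incorrectly adds fractions by separately adding numerators and denominators. This is wrong. The correct method requires a common denominator: 5/6 + 5/3 = (5×3 + 5×6)/(6×3) = 45/18 = 5/2. The method used gives 10/9, which is different.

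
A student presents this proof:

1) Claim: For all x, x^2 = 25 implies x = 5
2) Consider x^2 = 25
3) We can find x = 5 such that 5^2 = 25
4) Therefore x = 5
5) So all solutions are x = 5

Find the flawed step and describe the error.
Step 4: Therefore x = 5

Step 4 incorrectly concludes that x = 5 is the only solution. The proof shows that x = 5 is A solution (existence), but does not show it is the ONLY solution (uniqueness). In fact, x = -5 is also a solution since (-5)^2 = 25. Finding one solution doesn't prove there are no others.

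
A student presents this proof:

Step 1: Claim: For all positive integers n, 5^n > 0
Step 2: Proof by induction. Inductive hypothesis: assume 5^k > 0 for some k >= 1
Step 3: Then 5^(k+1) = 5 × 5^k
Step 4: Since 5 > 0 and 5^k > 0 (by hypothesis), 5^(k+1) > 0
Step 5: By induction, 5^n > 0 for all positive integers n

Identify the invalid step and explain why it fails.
Step 5: By induction, 5^n > 0 for all positive integers n

Step 5 concludes the proof by induction, but no base case was ever established. A valid induction proof requires: (1) a base case proving 5^1 > 0, and (2) an inductive step showing IF 5^k > 0 THEN 5^(k+1) > 0. Steps 2-4 correctly establish the inductive step, but without the base case the conclusion in step 5 does not follow.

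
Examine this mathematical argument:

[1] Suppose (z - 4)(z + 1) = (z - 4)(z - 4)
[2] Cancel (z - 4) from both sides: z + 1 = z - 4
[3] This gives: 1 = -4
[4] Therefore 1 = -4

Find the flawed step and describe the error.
Step 2: Cancel (z - 4) from both sides: z + 1 = z - 4

Step 2 cancels (z - 4) from both sides. This is only valid if (z - 4) ≠ 0, i.e., z ≠ 4. When z = 4, both sides equal zero regardless of the other factors. The correct approach requires considering z = 4 as a separate case.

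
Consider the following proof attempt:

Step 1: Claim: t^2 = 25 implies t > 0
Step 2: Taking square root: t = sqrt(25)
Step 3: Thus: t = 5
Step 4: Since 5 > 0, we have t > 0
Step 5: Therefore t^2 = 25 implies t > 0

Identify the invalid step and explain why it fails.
Step 2: Taking square root: t = sqrt(25)

Step 2 takes the square root and assumes the positive root only. The equation t^2 = 25 actually has two solutions: t = 5 and t = -5. The proof silently assumes t > 0 without justification, then uses this assumption to conclude t > 0, which is circular. The counterexample t = -5 shows the claim is false.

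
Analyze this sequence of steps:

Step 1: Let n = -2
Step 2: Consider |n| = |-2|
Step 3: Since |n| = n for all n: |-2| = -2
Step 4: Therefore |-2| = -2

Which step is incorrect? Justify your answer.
Step 3: Since |n| = n for all n: |-2| = -2

Step 3 incorrectly states that |n| = n for all n. The correct definition is |n| = n when n >= 0, and |n| = -n when n < 0. Since -2 < 0, we have |-2| = -(-2) = 2, not -2.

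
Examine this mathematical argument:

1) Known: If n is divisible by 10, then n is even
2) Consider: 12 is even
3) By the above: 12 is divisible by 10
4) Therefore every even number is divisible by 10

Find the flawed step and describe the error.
Step 3: By the above: 12 is divisible by 10

Step 3 commits the fallacy of affirming the consequent. The known fact 'divisible by 10 → even' does NOT imply 'even → divisible by 10'. That would be the converse, which is false. For example, 12 is even but 12 ÷ 10 = 1.20, which is not an integer.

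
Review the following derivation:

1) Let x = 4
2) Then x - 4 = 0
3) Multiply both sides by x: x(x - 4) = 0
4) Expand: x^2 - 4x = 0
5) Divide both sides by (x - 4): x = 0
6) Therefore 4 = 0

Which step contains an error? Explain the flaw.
Step 5: Divide both sides by (x - 4): x = 0

Step 5 divides both sides by (x - 4). However, since x = 4, we have (x - 4) = 0. Division by zero is undefined, making this step invalid.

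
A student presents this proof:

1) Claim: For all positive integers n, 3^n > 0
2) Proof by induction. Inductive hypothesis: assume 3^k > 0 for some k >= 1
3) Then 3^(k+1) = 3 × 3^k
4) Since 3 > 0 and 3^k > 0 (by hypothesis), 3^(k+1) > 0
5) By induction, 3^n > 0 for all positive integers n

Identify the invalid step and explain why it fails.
Step 5: By induction, 3^n > 0 for all positive integers n

Step 5 concludes the proof by induction, but no base case was ever established. A valid induction proof requires: (1) a base case proving 3^1 > 0, and (2) an inductive step showing IF 3^k > 0 THEN 3^(k+1) > 0. Steps 2-4 correctly establish the inductive step, but without the base case the conclusion in step 5 does not follow.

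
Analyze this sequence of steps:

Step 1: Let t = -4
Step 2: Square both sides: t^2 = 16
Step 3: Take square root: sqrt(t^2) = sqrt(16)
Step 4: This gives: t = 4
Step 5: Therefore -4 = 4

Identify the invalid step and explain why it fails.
Step 4: This gives: t = 4

Step 4 incorrectly states that sqrt(t^2) = t. The correct identity is sqrt(t^2) = |t|. Since t = -4 < 0, we have sqrt(t^2) = |-4| = 4, not t = -4.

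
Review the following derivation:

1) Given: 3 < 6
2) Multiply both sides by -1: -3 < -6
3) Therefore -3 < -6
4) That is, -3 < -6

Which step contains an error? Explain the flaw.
Step 2: Multiply both sides by -1: -3 < -6

Step 2 multiplies both sides by -1 but fails to reverse the inequality sign. When multiplying (or dividing) an inequality by a negative number, the direction must be reversed. Since 3 < 6, we should get -3 > -6, i.e., -3 > -6.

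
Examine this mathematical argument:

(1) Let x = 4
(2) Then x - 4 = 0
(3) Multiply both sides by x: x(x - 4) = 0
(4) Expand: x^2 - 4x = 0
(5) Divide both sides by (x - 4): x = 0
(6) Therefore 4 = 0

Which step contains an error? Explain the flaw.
Step 5: Divide both sides by (x - 4): x = 0

Step 5 divides both sides by (x - 4). However, since x = 4, we have (x - 4) = 0. Division by zero is undefined, making this step invalid.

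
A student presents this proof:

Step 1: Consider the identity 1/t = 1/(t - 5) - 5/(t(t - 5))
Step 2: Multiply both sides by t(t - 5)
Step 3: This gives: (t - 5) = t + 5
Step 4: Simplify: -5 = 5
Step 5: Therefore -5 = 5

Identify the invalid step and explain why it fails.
Step 3: This gives: (t - 5) = t + 5

Step 3 makes a sign error when clearing denominators. Multiplying -5/(t(t - 5)) by t(t - 5) gives -5, not +5. The correct result is (t - 5) = t - 5, which is trivially true, not (t - 5) = t + 5. (Step 1 is a valid identity: 1/(t - 5) - 5/(t(t - 5)) = (t - 5)/(t(t - 5)) = 1/t.)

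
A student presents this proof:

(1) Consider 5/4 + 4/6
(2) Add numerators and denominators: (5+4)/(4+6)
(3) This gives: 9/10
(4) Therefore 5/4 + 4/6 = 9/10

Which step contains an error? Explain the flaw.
Step 2: Add numerators and denominators: (5+4)/(4+6)

Step 2 incorrectly adds fractions by separately adding numerators and denominators. This is wrong. The correct method requires a common denominator: 5/4 + 4/6 = (5×6 + 4×4)/(4×6) = 46/24 = 23/12. The method used gives 9/10, which is different.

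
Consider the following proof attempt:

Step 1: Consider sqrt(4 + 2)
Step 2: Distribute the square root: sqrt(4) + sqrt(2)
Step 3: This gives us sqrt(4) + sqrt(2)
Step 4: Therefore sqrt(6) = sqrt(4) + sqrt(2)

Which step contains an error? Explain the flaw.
Step 2: Distribute the square root: sqrt(4) + sqrt(2)

Step 2 incorrectly 'distributes' the square root over addition. The square root function does not distribute: sqrt(a + b) ≠ sqrt(a) + sqrt(b). In fact, sqrt(4 + 2) = sqrt(6) ≈ 2.4495, while sqrt(4) + sqrt(2) ≈ 3.4142.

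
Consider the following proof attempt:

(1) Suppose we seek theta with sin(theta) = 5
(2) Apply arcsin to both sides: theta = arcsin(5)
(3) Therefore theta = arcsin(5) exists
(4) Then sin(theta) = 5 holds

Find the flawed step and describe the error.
Step 2: Apply arcsin to both sides: theta = arcsin(5)

Step 2 applies arcsin to 5. However, arcsin(x) is only defined for x in [-1, 1] because sin(theta) can only produce values in that range. Since |5| > 1, arcsin(5) is undefined. There is no angle whose sine equals 5.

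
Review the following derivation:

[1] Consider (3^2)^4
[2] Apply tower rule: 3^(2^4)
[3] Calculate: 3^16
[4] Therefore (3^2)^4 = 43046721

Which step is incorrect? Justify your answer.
Step 2: Apply tower rule: 3^(2^4)

Step 2 incorrectly states that (a^b)^c = a^(b^c). The correct rule is (a^b)^c = a^(b×c). The actual value is (3^2)^4 = 3^8 = 6561, not 3^16 = 43046721.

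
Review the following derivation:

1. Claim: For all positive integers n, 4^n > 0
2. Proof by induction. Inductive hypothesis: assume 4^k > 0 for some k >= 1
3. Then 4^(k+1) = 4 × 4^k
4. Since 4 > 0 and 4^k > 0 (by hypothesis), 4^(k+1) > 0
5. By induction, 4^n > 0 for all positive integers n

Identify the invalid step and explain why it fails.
Step 5: By induction, 4^n > 0 for all positive integers n

Step 5 concludes the proof by induction, but no base case was ever established. A valid induction proof requires: (1) a base case proving 4^1 > 0, and (2) an inductive step showing IF 4^k > 0 THEN 4^(k+1) > 0. Steps 2-4 correctly establish the inductive step, but without the base case the conclusion in step 5 does not follow.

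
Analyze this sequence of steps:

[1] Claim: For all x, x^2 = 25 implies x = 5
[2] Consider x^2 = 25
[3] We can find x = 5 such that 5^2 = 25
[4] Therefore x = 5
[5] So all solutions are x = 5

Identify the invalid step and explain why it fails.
Step 4: Therefore x = 5

Step 4 incorrectly concludes that x = 5 is the only solution. The proof shows that x = 5 is A solution (existence), but does not show it is the ONLY solution (uniqueness). In fact, x = -5 is also a solution since (-5)^2 = 25. Finding one solution doesn't prove there are no others.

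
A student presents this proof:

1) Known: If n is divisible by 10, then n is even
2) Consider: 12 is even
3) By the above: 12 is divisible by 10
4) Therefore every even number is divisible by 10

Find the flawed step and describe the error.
Step 3: By the above: 12 is divisible by 10

Step 3 commits the fallacy of affirming the consequent. The known fact 'divisible by 10 → even' does NOT imply 'even → divisible by 10'. That would be the converse, which is false. For example, 12 is even but 12 ÷ 10 = 1.20, which is not an integer.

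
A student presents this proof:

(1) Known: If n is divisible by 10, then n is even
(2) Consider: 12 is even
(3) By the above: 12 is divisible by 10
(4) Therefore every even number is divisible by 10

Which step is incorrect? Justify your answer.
Step 3: By the above: 12 is divisible by 10

Step 3 commits the fallacy of affirming the consequent. The known fact 'divisible by 10 → even' does NOT imply 'even → divisible by 10'. That would be the converse, which is false. For example, 12 is even but 12 ÷ 10 = 1.20, which is not an integer.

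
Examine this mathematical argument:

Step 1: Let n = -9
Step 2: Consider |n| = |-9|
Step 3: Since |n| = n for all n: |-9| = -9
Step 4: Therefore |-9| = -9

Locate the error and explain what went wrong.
Step 3: Since |n| = n for all n: |-9| = -9

Step 3 incorrectly states that |n| = n for all n. The correct definition is |n| = n when n >= 0, and |n| = -n when n < 0. Since -9 < 0, we have |-9| = -(-9) = 9, not -9.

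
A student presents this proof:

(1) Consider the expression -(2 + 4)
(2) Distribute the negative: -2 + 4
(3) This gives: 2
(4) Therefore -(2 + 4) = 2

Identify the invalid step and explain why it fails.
Step 2: Distribute the negative: -2 + 4

Step 2 incorrectly distributes the negative sign. The correct distribution is -(2 + 4) = -2 - 4 = -6. The negative must be applied to both terms, not just the first. The error treats -(2 + 4) as -2 + 4, which equals 2 instead of -6.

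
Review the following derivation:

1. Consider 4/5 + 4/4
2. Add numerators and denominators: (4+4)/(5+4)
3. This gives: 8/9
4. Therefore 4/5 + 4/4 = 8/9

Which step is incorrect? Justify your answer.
Step 2: Add numerators and denominators: (4+4)/(5+4)

Step 2 incorrectly adds fractions by separately adding numerators and denominators. This is wrong. The correct method requires a common denominator: 4/5 + 4/4 = (4×4 + 4×5)/(5×4) = 36/20 = 9/5. The method used gives 8/9, which is different.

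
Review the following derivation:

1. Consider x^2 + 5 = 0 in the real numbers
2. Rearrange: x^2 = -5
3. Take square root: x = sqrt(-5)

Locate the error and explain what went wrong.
Step 3: Take square root: x = sqrt(-5)

Step 3 takes the square root of -5, which is negative. In the real number system, the square root of a negative number is undefined. The equation x^2 + 5 = 0 has no real solutions. Square roots of negative numbers only exist in the complex numbers.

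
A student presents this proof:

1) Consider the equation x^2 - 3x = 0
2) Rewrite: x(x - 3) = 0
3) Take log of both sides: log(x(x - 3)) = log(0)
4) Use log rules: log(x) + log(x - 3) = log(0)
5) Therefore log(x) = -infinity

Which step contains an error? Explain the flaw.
Step 3: Take log of both sides: log(x(x - 3)) = log(0)

Step 3 takes the logarithm of both sides, resulting in log(0) on the right side. The logarithm is only defined for positive numbers; log(0) is undefined (approaches negative infinity). This operation is invalid.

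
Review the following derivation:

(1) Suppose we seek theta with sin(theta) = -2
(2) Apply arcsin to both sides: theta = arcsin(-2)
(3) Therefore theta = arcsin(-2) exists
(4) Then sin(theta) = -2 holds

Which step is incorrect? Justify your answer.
Step 2: Apply arcsin to both sides: theta = arcsin(-2)

Step 2 applies arcsin to -2. However, arcsin(x) is only defined for x in [-1, 1] because sin(theta) can only produce values in that range. Since |-2| > 1, arcsin(-2) is undefined. There is no angle whose sine equals -2.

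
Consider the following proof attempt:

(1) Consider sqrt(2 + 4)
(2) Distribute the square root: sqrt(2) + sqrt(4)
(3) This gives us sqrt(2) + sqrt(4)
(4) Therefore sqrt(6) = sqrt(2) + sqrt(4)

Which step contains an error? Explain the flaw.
Step 2: Distribute the square root: sqrt(2) + sqrt(4)

Step 2 incorrectly 'distributes' the square root over addition. The square root function does not distribute: sqrt(a + b) ≠ sqrt(a) + sqrt(b). In fact, sqrt(2 + 4) = sqrt(6) ≈ 2.4495, while sqrt(2) + sqrt(4) ≈ 3.4142.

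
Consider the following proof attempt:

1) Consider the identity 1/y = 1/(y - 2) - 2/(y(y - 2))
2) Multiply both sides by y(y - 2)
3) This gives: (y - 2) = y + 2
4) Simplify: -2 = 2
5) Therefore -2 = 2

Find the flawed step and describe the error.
Step 3: This gives: (y - 2) = y + 2

Step 3 makes a sign error when clearing denominators. Multiplying -2/(y(y - 2)) by y(y - 2) gives -2, not +2. The correct result is (y - 2) = y - 2, which is trivially true, not (y - 2) = y + 2. (Step 1 is a valid identity: 1/(y - 2) - 2/(y(y - 2)) = (y - 2)/(y(y - 2)) = 1/y.)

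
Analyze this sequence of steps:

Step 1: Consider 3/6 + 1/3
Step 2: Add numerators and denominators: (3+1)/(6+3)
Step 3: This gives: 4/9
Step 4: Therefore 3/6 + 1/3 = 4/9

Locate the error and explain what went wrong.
Step 2: Add numerators and denominators: (3+1)/(6+3)

Step 2 incorrectly adds fractions by separately adding numerators and denominators. This is wrong. The correct method requires a common denominator: 3/6 + 1/3 = (3×3 + 1×6)/(6×3) = 15/18 = 5/6. The method used gives 4/9, which is different.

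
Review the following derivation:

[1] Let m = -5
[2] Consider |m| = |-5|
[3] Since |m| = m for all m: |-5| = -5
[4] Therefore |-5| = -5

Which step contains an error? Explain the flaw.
Step 3: Since |m| = m for all m: |-5| = -5

Step 3 incorrectly states that |m| = m for all m. The correct definition is |m| = m when m >= 0, and |m| = -m when m < 0. Since -5 < 0, we have |-5| = -(-5) = 5, not -5.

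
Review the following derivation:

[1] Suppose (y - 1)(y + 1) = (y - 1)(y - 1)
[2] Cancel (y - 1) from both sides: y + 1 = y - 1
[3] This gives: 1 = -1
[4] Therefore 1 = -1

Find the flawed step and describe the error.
Step 2: Cancel (y - 1) from both sides: y + 1 = y - 1

Step 2 cancels (y - 1) from both sides. This is only valid if (y - 1) ≠ 0, i.e., y ≠ 1. When y = 1, both sides equal zero regardless of the other factors. The correct approach requires considering y = 1 as a separate case.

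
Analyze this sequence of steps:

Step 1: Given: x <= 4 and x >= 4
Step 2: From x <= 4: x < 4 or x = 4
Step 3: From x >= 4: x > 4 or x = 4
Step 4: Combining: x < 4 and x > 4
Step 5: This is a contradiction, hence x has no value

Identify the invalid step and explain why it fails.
Step 4: Combining: x < 4 and x > 4

Step 4 incorrectly combines the conditions. From x <= 4 and x >= 4, the intersection is x = 4. The error treats the 'or' cases as 'and' requirements. The correct conclusion is that x = 4 is the unique solution, not that no solution exists.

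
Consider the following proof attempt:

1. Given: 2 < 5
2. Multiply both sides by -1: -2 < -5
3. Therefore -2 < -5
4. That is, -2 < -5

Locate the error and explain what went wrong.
Step 2: Multiply both sides by -1: -2 < -5

Step 2 multiplies both sides by -1 but fails to reverse the inequality sign. When multiplying (or dividing) an inequality by a negative number, the direction must be reversed. Since 2 < 5, we should get -2 > -5, i.e., -2 > -5.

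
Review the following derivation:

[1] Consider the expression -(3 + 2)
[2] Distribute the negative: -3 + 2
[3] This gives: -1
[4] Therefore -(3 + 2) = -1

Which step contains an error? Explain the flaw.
Step 2: Distribute the negative: -3 + 2

Step 2 incorrectly distributes the negative sign. The correct distribution is -(3 + 2) = -3 - 2 = -5. The negative must be applied to both terms, not just the first. The error treats -(3 + 2) as -3 + 2, which equals -1 instead of -5.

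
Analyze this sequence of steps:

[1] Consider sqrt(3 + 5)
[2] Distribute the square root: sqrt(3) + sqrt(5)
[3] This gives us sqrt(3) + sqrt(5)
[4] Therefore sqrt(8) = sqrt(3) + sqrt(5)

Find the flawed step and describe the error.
Step 2: Distribute the square root: sqrt(3) + sqrt(5)

Step 2 incorrectly 'distributes' the square root over addition. The square root function does not distribute: sqrt(a + b) ≠ sqrt(a) + sqrt(b). In fact, sqrt(3 + 5) = sqrt(8) ≈ 2.8284, while sqrt(3) + sqrt(5) ≈ 3.9681.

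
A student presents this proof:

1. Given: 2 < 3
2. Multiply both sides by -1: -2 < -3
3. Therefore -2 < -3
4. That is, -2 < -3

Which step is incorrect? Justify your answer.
Step 2: Multiply both sides by -1: -2 < -3

Step 2 multiplies both sides by -1 but fails to reverse the inequality sign. When multiplying (or dividing) an inequality by a negative number, the direction must be reversed. Since 2 < 3, we should get -2 > -3, i.e., -2 > -3.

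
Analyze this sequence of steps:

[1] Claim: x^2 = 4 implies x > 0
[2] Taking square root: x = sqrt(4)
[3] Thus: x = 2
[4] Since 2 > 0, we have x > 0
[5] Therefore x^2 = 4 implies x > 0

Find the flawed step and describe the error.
Step 2: Taking square root: x = sqrt(4)

Step 2 takes the square root and assumes the positive root only. The equation x^2 = 4 actually has two solutions: x = 2 and x = -2. The proof silently assumes x > 0 without justification, then uses this assumption to conclude x > 0, which is circular. The counterexample x = -2 shows the claim is false.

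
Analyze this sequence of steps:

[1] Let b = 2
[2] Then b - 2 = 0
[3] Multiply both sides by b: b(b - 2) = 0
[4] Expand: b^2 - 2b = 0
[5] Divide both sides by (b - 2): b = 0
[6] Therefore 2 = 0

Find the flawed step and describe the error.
Step 5: Divide both sides by (b - 2): b = 0

Step 5 divides both sides by (b - 2). However, since b = 2, we have (b - 2) = 0. Division by zero is undefined, making this step invalid.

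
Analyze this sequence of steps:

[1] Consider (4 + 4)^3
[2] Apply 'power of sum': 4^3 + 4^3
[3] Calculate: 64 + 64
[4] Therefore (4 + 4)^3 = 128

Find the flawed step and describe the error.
Step 2: Apply 'power of sum': 4^3 + 4^3

Step 2 incorrectly applies a non-existent rule '(a+b)^n = a^n + b^n'. This is false in general. The correct expansion uses the binomial theorem. The actual value is (4 + 4)^3 = 8^3 = 512, not 128.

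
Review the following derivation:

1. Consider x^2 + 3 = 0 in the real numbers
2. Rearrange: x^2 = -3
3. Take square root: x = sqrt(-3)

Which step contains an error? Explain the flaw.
Step 3: Take square root: x = sqrt(-3)

Step 3 takes the square root of -3, which is negative. In the real number system, the square root of a negative number is undefined. The equation x^2 + 3 = 0 has no real solutions. Square roots of negative numbers only exist in the complex numbers.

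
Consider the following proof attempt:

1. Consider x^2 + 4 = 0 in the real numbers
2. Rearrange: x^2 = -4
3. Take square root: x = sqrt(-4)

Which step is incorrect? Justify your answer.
Step 3: Take square root: x = sqrt(-4)

Step 3 takes the square root of -4, which is negative. In the real number system, the square root of a negative number is undefined. The equation x^2 + 4 = 0 has no real solutions. Square roots of negative numbers only exist in the complex numbers.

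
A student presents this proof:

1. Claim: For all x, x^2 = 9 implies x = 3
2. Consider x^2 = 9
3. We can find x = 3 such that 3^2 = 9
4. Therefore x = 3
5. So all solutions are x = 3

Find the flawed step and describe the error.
Step 4: Therefore x = 3

Step 4 incorrectly concludes that x = 3 is the only solution. The proof shows that x = 3 is A solution (existence), but does not show it is the ONLY solution (uniqueness). In fact, x = -3 is also a solution since (-3)^2 = 9. Finding one solution doesn't prove there are no others.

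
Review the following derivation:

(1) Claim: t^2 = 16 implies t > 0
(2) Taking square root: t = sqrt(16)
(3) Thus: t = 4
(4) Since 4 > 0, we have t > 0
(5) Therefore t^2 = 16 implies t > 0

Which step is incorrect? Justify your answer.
Step 2: Taking square root: t = sqrt(16)

Step 2 takes the square root and assumes the positive root only. The equation t^2 = 16 actually has two solutions: t = 4 and t = -4. The proof silently assumes t > 0 without justification, then uses this assumption to conclude t > 0, which is circular. The counterexample t = -4 shows the claim is false.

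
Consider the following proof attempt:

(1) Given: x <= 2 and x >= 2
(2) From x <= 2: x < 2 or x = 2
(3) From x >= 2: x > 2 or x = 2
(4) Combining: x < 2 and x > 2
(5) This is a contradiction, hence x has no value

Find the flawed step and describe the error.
Step 4: Combining: x < 2 and x > 2

Step 4 incorrectly combines the conditions. From x <= 2 and x >= 2, the intersection is x = 2. The error treats the 'or' cases as 'and' requirements. The correct conclusion is that x = 2 is the unique solution, not that no solution exists.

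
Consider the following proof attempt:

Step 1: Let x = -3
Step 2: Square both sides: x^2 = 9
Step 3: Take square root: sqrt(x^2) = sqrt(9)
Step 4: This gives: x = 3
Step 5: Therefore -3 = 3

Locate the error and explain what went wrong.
Step 4: This gives: x = 3

Step 4 incorrectly states that sqrt(x^2) = x. The correct identity is sqrt(x^2) = |x|. Since x = -3 < 0, we have sqrt(x^2) = |-3| = 3, not x = -3.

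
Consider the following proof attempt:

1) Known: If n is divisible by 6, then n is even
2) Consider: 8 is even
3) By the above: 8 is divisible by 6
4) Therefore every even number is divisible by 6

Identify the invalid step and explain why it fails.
Step 3: By the above: 8 is divisible by 6

Step 3 commits the fallacy of affirming the consequent. The known fact 'divisible by 6 → even' does NOT imply 'even → divisible by 6'. That would be the converse, which is false. For example, 8 is even but 8 ÷ 6 = 1.33, which is not an integer.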